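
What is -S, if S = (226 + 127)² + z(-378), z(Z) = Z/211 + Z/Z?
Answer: -26292332/211 ≈ -1.2461e+5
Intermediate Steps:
z(Z) = 1 + Z/211 (z(Z) = Z*(1/211) + 1 = Z/211 + 1 = 1 + Z/211)
S = 26292332/211 (S = (226 + 127)² + (1 + (1/211)*(-378)) = 353² + (1 - 378/211) = 124609 - 167/211 = 26292332/211 ≈ 1.2461e+5)
-S = -1*26292332/211 = -26292332/211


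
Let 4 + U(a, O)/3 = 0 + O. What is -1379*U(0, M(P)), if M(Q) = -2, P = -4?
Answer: 24822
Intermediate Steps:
U(a, O) = -12 + 3*O (U(a, O) = -12 + 3*(0 + O) = -12 + 3*O)
-1379*U(0, M(P)) = -1379*(-12 + 3*(-2)) = -1379*(-12 - 6) = -1379*(-18) = 24822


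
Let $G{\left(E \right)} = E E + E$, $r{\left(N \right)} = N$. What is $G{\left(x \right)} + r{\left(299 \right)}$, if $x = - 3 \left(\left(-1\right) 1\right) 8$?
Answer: $899$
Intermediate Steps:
$x = 24$ ($x = \left(-3\right) \left(-1\right) 8 = 3 \cdot 8 = 24$)
$G{\left(E \right)} = E + E^{2}$ ($G{\left(E \right)} = E^{2} + E = E + E^{2}$)
$G{\left(x \right)} + r{\left(299 \right)} = 24 \left(1 + 24\right) + 299 = 24 \cdot 25 + 299 = 600 + 299 = 899$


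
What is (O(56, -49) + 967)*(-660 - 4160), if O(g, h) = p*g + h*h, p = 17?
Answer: -20822400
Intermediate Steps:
O(g, h) = h² + 17*g (O(g, h) = 17*g + h*h = 17*g + h² = h² + 17*g)
(O(56, -49) + 967)*(-660 - 4160) = (((-49)² + 17*56) + 967)*(-660 - 4160) = ((2401 + 952) + 967)*(-4820) = (3353 + 967)*(-4820) = 4320*(-4820) = -20822400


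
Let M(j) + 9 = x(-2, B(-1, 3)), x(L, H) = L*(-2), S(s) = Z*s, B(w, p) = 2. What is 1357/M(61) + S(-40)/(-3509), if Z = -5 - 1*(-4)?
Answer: -4761913/17545 ≈ -271.41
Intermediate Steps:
Z = -1 (Z = -5 + 4 = -1)
S(s) = -s
x(L, H) = -2*L
M(j) = -5 (M(j) = -9 - 2*(-2) = -9 + 4 = -5)
1357/M(61) + S(-40)/(-3509) = 1357/(-5) - 1*(-40)/(-3509) = 1357*(-⅕) + 40*(-1/3509) = -1357/5 - 40/3509 = -4761913/17545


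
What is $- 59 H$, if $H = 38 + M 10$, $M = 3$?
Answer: $-4012$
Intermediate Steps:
$H = 68$ ($H = 38 + 3 \cdot 10 = 38 + 30 = 68$)
$- 59 H = \left(-59\right) 68 = -4012$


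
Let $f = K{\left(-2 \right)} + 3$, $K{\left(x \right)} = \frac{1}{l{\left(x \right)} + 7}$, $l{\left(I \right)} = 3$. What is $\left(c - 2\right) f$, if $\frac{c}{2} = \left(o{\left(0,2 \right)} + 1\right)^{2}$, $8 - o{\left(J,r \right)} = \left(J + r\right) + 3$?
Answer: $93$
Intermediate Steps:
$o{\left(J,r \right)} = 5 - J - r$ ($o{\left(J,r \right)} = 8 - \left(\left(J + r\right) + 3\right) = 8 - \left(3 + J + r\right) = 5 - J - r$)
$K{\left(x \right)} = \frac{1}{10}$ ($K{\left(x \right)} = \frac{1}{3 + 7} = \frac{1}{10}$)
$c = 32$ ($c = 2 \left(\left(5 - 0 - 2\right) + 1\right)^{2} = 2 \left(\left(5 + 0 - 2\right) + 1\right)^{2} = 2 \left(3 + 1\right)^{2} = 2 \cdot 4^{2} = 2 \cdot 16 = 32$)
$f = \frac{31}{10}$ ($f = \frac{1}{10} + 3 = \frac{31}{10} \approx 3.1$)
$\left(c - 2\right) f = \left(32 - 2\right) \frac{31}{10} = 30 \cdot \frac{31}{10} = 93$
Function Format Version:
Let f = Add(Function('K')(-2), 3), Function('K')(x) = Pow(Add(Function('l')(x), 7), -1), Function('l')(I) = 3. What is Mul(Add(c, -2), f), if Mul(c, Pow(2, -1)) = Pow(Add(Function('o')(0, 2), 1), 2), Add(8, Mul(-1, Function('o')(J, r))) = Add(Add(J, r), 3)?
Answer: 93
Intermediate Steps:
Function('o')(J, r) = Add(5, Mul(-1, J), Mul(-1, r)) (Function('o')(J, r) = Add(8, Mul(-1, Add(Add(J, r), 3))) = Add(8, Mul(-1, Add(3, J, r))) = Add(8, Add(-3, Mul(-1, J), Mul(-1, r))) = Add(5, Mul(-1, J), Mul(-1, r)))
Function('K')(x) = Rational(1, 10) (Function('K')(x) = Pow(Add(3, 7), -1) = Pow(10, -1) = Rational(1, 10))
c = 32 (c = Mul(2, Pow(Add(Add(5, Mul(-1, 0), Mul(-1, 2)), 1), 2)) = Mul(2, Pow(Add(Add(5, 0, -2), 1), 2)) = Mul(2, Pow(Add(3, 1), 2)) = Mul(2, Pow(4, 2)) = Mul(2, 16) = 32)
f = Rational(31, 10) (f = Add(Rational(1, 10), 3) = Rational(31, 10) ≈ 3.1000)
Mul(Add(c, -2), f) = Mul(Add(32, -2), Rational(31, 10)) = Mul(30, Rational(31, 10)) = 93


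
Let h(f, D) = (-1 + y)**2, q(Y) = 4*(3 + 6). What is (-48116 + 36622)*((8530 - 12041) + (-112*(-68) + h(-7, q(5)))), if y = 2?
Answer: -47194364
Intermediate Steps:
q(Y) = 36 (q(Y) = 4*9 = 36)
h(f, D) = 1 (h(f, D) = (-1 + 2)**2 = 1**2 = 1)
(-48116 + 36622)*((8530 - 12041) + (-112*(-68) + h(-7, q(5)))) = (-48116 + 36622)*((8530 - 12041) + (-112*(-68) + 1)) = -11494*(-3511 + (7616 + 1)) = -11494*(-3511 + 7617) = -11494*4106 = -47194364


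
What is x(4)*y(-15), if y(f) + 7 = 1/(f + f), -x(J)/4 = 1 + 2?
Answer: 422/5 ≈ 84.400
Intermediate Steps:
x(J) = -12 (x(J) = -4*(1 + 2) = -4*3 = -12)
y(f) = -7 + 1/(2*f) (y(f) = -7 + 1/(f + f) = -7 + 1/(2*f))
x(4)*y(-15) = -12*(-7 + (½)/(-15)) = -12*(-7 + (½)*(-1/15)) = -12*(-7 - 1/30) = -12*(-211/30) = 422/5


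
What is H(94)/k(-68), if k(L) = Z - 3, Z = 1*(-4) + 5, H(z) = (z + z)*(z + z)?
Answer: -17672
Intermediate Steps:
H(z) = 4*z² (H(z) = (2*z)*(2*z) = 4*z²)
Z = 1 (Z = -4 + 5 = 1)
k(L) = -2 (k(L) = 1 - 3 = -2)
H(94)/k(-68) = (4*94²)/(-2) = (4*8836)*(-½) = 35344*(-½) = -17672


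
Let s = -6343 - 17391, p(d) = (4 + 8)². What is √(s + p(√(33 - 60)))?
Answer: I*√23590 ≈ 153.59*I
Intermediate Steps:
p(d) = 144 (p(d) = 12² = 144)
s = -23734
√(s + p(√(33 - 60))) = √(-23734 + 144) = √(-23590) = I*√23590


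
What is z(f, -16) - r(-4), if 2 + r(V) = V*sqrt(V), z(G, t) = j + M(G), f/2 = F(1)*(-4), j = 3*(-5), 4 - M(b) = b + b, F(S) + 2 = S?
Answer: -25 + 8*I ≈ -25.0 + 8.0*I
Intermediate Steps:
F(S) = -2 + S
M(b) = 4 - 2*b (M(b) = 4 - (b + b) = 4 - 2*b)
j = -15
f = 8 (f = 2*((-2 + 1)*(-4)) = 2*(-1*(-4)) = 2*4 = 8)
z(G, t) = -11 - 2*G (z(G, t) = -15 + (4 - 2*G) = -11 - 2*G)
r(V) = -2 + V**(3/2) (r(V) = -2 + V*sqrt(V) = -2 + V**(3/2))
z(f, -16) - r(-4) = (-11 - 2*8) - (-2 + (-4)**(3/2)) = (-11 - 16) - (-2 - 8*I) = -27 + (2 + 8*I) = -25 + 8*I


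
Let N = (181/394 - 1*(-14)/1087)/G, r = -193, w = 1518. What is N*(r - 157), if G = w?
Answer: -11798675/108354334 ≈ -0.10889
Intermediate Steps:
G = 1518
N = 67421/216708668 (N = (181/394 - 1*(-14)/1087)/1518 = (181*(1/394) + 14*(1/1087))*(1/1518) = (181/394 + 14/1087)*(1/1518) = (202263/428278)*(1/1518) = 67421/216708668 ≈ 0.00031111)
N*(r - 157) = 67421*(-193 - 157)/216708668 = (67421/216708668)*(-350) = -11798675/108354334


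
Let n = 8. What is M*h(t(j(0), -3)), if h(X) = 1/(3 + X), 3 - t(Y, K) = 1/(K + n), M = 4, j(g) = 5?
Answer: 20/29 ≈ 0.68966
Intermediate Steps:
t(Y, K) = 3 - 1/(8 + K) (t(Y, K) = 3 - 1/(K + 8) = 3 - 1/(8 + K))
M*h(t(j(0), -3)) = 4/(3 + (23 + 3*(-3))/(8 - 3)) = 4/(3 + (23 - 9)/5) = 4/(3 + (⅕)*14) = 4/(3 + 14/5) = 4/(29/5) = 4*(5/29) = 20/29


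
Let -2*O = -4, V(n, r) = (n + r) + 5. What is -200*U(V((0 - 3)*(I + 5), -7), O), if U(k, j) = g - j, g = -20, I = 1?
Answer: 4400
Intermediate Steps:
V(n, r) = 5 + n + r
O = 2 (O = -½*(-4) = 2)
U(k, j) = -20 - j
-200*U(V((0 - 3)*(I + 5), -7), O) = -200*(-20 - 1*2) = -200*(-20 - 2) = -200*(-22) = 4400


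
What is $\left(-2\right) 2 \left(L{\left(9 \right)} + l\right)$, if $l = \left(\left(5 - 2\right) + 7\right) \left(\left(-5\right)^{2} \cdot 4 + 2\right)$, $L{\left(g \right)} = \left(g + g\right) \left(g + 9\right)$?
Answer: $-5376$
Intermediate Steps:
$L{\left(g \right)} = 2 g \left(9 + g\right)$
$l = 1020$ ($l = \left(3 + 7\right) \left(25 \cdot 4 + 2\right) = 10 \left(100 + 2\right) = 10 \cdot 102 = 1020$)
$\left(-2\right) 2 \left(L{\left(9 \right)} + l\right) = \left(-2\right) 2 \left(2 \cdot 9 \left(9 + 9\right) + 1020\right) = - 4 \left(2 \cdot 9 \cdot 18 + 1020\right) = - 4 \left(324 + 1020\right) = \left(-4\right) 1344 = -5376$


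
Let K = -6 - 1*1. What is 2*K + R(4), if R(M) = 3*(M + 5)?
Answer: 13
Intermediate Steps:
R(M) = 15 + 3*M (R(M) = 3*(5 + M) = 15 + 3*M)
K = -7 (K = -6 - 1 = -7)
2*K + R(4) = 2*(-7) + (15 + 3*4) = -14 + (15 + 12) = -14 + 27 = 13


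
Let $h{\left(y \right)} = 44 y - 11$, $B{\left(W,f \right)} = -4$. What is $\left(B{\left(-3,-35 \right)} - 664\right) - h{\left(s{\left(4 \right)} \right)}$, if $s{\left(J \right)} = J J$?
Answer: $-1361$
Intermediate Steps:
$s{\left(J \right)} = J^{2}$
$h{\left(y \right)} = -11 + 44 y$
$\left(B{\left(-3,-35 \right)} - 664\right) - h{\left(s{\left(4 \right)} \right)} = \left(-4 - 664\right) - \left(-11 + 44 \cdot 4^{2}\right) = -668 - \left(-11 + 44 \cdot 16\right) = -668 - \left(-11 + 704\right) = -668 - 693 = -1361$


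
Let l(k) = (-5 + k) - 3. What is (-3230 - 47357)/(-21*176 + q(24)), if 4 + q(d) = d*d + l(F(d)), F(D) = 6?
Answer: 50587/3126 ≈ 16.183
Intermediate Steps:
l(k) = -8 + k
q(d) = -6 + d² (q(d) = -4 + (d*d + (-8 + 6)) = -4 + (d² - 2) = -4 + (-2 + d²) = -6 + d²)
(-3230 - 47357)/(-21*176 + q(24)) = (-3230 - 47357)/(-21*176 + (-6 + 24²)) = -50587/(-3696 + (-6 + 576)) = -50587/(-3696 + 570) = -50587/(-3126) = -50587*(-1/3126) = 50587/3126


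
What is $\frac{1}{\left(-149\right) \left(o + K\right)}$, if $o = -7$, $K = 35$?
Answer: $- \frac{1}{4172} \approx -0.00023969$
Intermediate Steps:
$\frac{1}{\left(-149\right) \left(o + K\right)} = \frac{1}{\left(-149\right) \left(-7 + 35\right)} = \frac{1}{\left(-149\right) 28} = \frac{1}{-4172} = - \frac{1}{4172}$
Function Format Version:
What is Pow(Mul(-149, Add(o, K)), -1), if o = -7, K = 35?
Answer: Rational(-1, 4172) ≈ -0.00023969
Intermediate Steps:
Pow(Mul(-149, Add(o, K)), -1) = Pow(Mul(-149, Add(-7, 35)), -1) = Pow(Mul(-149, 28), -1) = Pow(-4172, -1) = Rational(-1, 4172)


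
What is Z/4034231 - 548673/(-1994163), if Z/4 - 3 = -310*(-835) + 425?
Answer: 1427214667573/2681638064551 ≈ 0.53222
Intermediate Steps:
Z = 1037112 (Z = 12 + 4*(-310*(-835) + 425) = 12 + 4*(258850 + 425) = 12 + 4*259275 = 12 + 1037100 = 1037112)
Z/4034231 - 548673/(-1994163) = 1037112/4034231 - 548673/(-1994163) = 1037112*(1/4034231) - 548673*(-1/1994163) = 1037112/4034231 + 182891/664721 = 1427214667573/2681638064551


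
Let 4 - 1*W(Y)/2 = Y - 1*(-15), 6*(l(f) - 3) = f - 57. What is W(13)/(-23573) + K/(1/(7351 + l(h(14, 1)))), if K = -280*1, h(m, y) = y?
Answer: -145434094816/70719 ≈ -2.0565e+6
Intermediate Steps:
l(f) = -13/2 + f/6 (l(f) = 3 + (f - 57)/6 = 3 + (-57 + f)/6 = 3 + (-19/2 + f/6) = -13/2 + f/6)
K = -280
W(Y) = -22 - 2*Y (W(Y) = 8 - 2*(Y - 1*(-15)) = 8 - 2*(Y + 15) = 8 - 2*(15 + Y) = 8 + (-30 - 2*Y) = -22 - 2*Y)
W(13)/(-23573) + K/(1/(7351 + l(h(14, 1)))) = (-22 - 2*13)/(-23573) - (2056460 + 140/3) = (-22 - 26)*(-1/23573) - 280/(1/(7351 + (-13/2 + 1/6))) = -48*(-1/23573) - 280/(1/(7351 - 19/3)) = 48/23573 - 280/(1/(22034/3)) = 48/23573 - 280/3/22034 = 48/23573 - 280*22034/3 = 48/23573 - 6169520/3 = -145434094816/70719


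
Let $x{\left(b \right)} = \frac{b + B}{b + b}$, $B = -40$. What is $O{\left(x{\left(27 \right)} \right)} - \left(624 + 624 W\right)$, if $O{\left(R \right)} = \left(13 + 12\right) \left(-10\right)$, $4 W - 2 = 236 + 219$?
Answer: $-72166$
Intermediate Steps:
$W = \frac{457}{4}$ ($W = \frac{1}{2} + \frac{236 + 219}{4} = \frac{1}{2} + \frac{1}{4} \cdot 455 = \frac{1}{2} + \frac{455}{4} = \frac{457}{4} \approx 114.25$)
$x{\left(b \right)} = \frac{-40 + b}{2 b}$ ($x{\left(b \right)} = \frac{b - 40}{b + b} = \frac{-40 + b}{2 b}$)
$O{\left(R \right)} = -250$ ($O{\left(R \right)} = 25 \left(-10\right) = -250$)
$O{\left(x{\left(27 \right)} \right)} - \left(624 + 624 W\right) = -250 - 71916 = -72166$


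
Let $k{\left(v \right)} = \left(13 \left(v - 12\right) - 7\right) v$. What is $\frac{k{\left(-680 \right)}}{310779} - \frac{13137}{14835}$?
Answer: $\frac{9637528853}{512267385} \approx 18.813$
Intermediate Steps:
$k{\left(v \right)} = v \left(-163 + 13 v\right)$ ($k{\left(v \right)} = \left(13 \left(-12 + v\right) - 7\right) v = \left(\left(-156 + 13 v\right) - 7\right) v = \left(-163 + 13 v\right) v = v \left(-163 + 13 v\right)$)
$\frac{k{\left(-680 \right)}}{310779} - \frac{13137}{14835} = \frac{\left(-680\right) \left(-163 + 13 \left(-680\right)\right)}{310779} - \frac{13137}{14835} = - 680 \left(-163 - 8840\right) \frac{1}{310779} - \frac{4379}{4945} = \left(-680\right) \left(-9003\right) \frac{1}{310779} - \frac{4379}{4945} = 6122040 \cdot \frac{1}{310779} - \frac{4379}{4945} = \frac{2040680}{103593} - \frac{4379}{4945} = \frac{9637528853}{512267385}$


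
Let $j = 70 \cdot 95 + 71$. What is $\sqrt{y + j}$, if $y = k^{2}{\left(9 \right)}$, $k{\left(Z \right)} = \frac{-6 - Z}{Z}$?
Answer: $\frac{\sqrt{60514}}{3} \approx 81.999$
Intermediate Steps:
$k{\left(Z \right)} = \frac{-6 - Z}{Z}$
$y = \frac{25}{9}$ ($y = \left(\frac{-6 - 9}{9}\right)^{2} = \left(\frac{1}{9} \left(-15\right)\right)^{2} = \left(- \frac{5}{3}\right)^{2} = \frac{25}{9} \approx 2.7778$)
$j = 6721$ ($j = 6650 + 71 = 6721$)
$\sqrt{y + j} = \sqrt{\frac{25}{9} + 6721} = \sqrt{\frac{60514}{9}} = \frac{\sqrt{60514}}{3}$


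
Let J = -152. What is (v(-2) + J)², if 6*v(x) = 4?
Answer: 206116/9 ≈ 22902.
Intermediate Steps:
v(x) = ⅔ (v(x) = (⅙)*4 = ⅔)
(v(-2) + J)² = (⅔ - 152)² = (-454/3)² = 206116/9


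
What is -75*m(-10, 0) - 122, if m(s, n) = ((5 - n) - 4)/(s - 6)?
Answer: -1877/16 ≈ -117.31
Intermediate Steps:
m(s, n) = (1 - n)/(-6 + s)
-75*m(-10, 0) - 122 = -75*(1 - 1*0)/(-6 - 10) - 122 = -75*(1 + 0)/(-16) - 122 = -(-75)/16 - 122 = -75*(-1/16) - 122 = 75/16 - 122 = -1877/16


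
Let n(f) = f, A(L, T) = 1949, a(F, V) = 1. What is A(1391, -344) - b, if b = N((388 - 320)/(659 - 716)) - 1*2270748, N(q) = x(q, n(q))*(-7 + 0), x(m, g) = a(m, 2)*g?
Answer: 129543253/57 ≈ 2.2727e+6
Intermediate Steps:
x(m, g) = g (x(m, g) = 1*g = g)
N(q) = -7*q (N(q) = q*(-7 + 0) = q*(-7) = -7*q)
b = -129432160/57 (b = -7*(388 - 320)/(659 - 716) - 1*2270748 = -476/(-57) - 2270748 = -476*(-1)/57 - 2270748 = -7*(-68/57) - 2270748 = 476/57 - 2270748 = -129432160/57 ≈ -2.2707e+6)
A(1391, -344) - b = 1949 - 1*(-129432160/57) = 1949 + 129432160/57 = 129543253/57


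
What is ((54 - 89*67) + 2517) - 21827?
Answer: -25219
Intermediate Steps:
((54 - 89*67) + 2517) - 21827 = ((54 - 5963) + 2517) - 21827 = (-5909 + 2517) - 21827 = -3392 - 21827 = -25219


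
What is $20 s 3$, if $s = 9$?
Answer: $540$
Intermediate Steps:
$20 s 3 = 20 \cdot 9 \cdot 3 = 180 \cdot 3 = 540$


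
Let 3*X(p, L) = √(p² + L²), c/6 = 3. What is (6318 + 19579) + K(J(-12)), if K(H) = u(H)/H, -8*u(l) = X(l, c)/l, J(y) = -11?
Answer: 25897 - √445/2904 ≈ 25897.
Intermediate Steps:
c = 18 (c = 6*3 = 18)
X(p, L) = √(L² + p²)/3 (X(p, L) = √(p² + L²)/3 = √(L² + p²)/3)
u(l) = -√(324 + l²)/(24*l) (u(l) = -√(18² + l²)/3/(8*l) = -√(324 + l²)/3/(8*l) = -√(324 + l²)/(24*l))
K(H) = -√(324 + H²)/(24*H²) (K(H) = (-√(324 + H²)/(24*H))/H = -√(324 + H²)/(24*H²))
(6318 + 19579) + K(J(-12)) = (6318 + 19579) - 1/24*√(324 + (-11)²)/(-11)² = 25897 - 1/24*1/121*√(324 + 121) = 25897 - 1/24*1/121*√445 = 25897 - √445/2904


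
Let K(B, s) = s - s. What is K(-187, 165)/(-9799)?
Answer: 0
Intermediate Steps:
K(B, s) = 0
K(-187, 165)/(-9799) = 0/(-9799) = 0*(-1/9799) = 0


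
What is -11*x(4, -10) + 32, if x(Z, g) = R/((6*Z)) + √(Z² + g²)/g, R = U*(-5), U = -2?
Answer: 329/12 + 11*√29/5 ≈ 39.264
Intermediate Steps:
R = 10 (R = -2*(-5) = 10)
x(Z, g) = 5/(3*Z) + √(Z² + g²)/g (x(Z, g) = 10/((6*Z)) + √(Z² + g²)/g = 10*(1/(6*Z)) + √(Z² + g²)/g = 5/(3*Z) + √(Z² + g²)/g)
-11*x(4, -10) + 32 = -11*((5/3)/4 + √(4² + (-10)²)/(-10)) + 32 = -11*((5/3)*(¼) - √(16 + 100)/10) + 32 = -11*(5/12 - √29/5) + 32 = (-55/12 + 11*√29/5) + 32 = 329/12 + 11*√29/5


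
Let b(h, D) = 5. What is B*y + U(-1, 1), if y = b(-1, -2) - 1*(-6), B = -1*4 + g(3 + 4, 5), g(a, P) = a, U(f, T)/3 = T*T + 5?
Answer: 51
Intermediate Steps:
U(f, T) = 15 + 3*T**2 (U(f, T) = 3*(T*T + 5) = 3*(T**2 + 5) = 3*(5 + T**2) = 15 + 3*T**2)
B = 3 (B = -1*4 + (3 + 4) = -4 + 7 = 3)
y = 11 (y = 5 - 1*(-6) = 5 + 6 = 11)
B*y + U(-1, 1) = 3*11 + (15 + 3*1**2) = 33 + (15 + 3*1) = 33 + (15 + 3) = 33 + 18 = 51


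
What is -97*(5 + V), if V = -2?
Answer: -291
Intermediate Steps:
-97*(5 + V) = -97*(5 - 2) = -97*3 = -1*291 = -291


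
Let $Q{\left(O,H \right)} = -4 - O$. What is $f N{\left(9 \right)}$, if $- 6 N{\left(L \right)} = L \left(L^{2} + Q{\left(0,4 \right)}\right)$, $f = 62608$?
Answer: $-7231224$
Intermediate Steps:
$N{\left(L \right)} = - \frac{L \left(-4 + L^{2}\right)}{6}$ ($N{\left(L \right)} = - \frac{L \left(L^{2} - 4\right)}{6} = - \frac{L \left(-4 + L^{2}\right)}{6}$)
$f N{\left(9 \right)} = 62608 \cdot \frac{1}{6} \cdot 9 \left(4 - 9^{2}\right) = 62608 \cdot \frac{1}{6} \cdot 9 \left(4 - 81\right) = 62608 \cdot \frac{1}{6} \cdot 9 \left(-77\right) = 62608 \left(- \frac{231}{2}\right) = -7231224$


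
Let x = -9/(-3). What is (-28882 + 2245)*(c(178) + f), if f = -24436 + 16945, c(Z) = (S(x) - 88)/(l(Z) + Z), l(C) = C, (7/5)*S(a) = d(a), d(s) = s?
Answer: 497264124201/2492 ≈ 1.9954e+8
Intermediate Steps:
x = 3 (x = -9*(-⅓) = 3)
S(a) = 5*a/7
c(Z) = -601/(14*Z) (c(Z) = ((5/7)*3 - 88)/(Z + Z) = (15/7 - 88)/((2*Z)) = -601/(14*Z))
f = -7491
(-28882 + 2245)*(c(178) + f) = (-28882 + 2245)*(-601/14/178 - 7491) = -26637*(-601/14*1/178 - 7491) = -26637*(-601/2492 - 7491) = -26637*(-18668173/2492) = 497264124201/2492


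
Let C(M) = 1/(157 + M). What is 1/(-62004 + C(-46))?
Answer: -111/6882443 ≈ -1.6128e-5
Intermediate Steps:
1/(-62004 + C(-46)) = 1/(-62004 + 1/(157 - 46)) = 1/(-62004 + 1/111) = 1/(-6882443/111) = -111/6882443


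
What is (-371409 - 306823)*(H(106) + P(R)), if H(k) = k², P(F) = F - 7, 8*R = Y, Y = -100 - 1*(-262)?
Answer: -7629601326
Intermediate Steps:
Y = 162 (Y = -100 + 262 = 162)
R = 81/4 (R = (⅛)*162 = 81/4 ≈ 20.250)
P(F) = -7 + F
(-371409 - 306823)*(H(106) + P(R)) = (-371409 - 306823)*(106² + (-7 + 81/4)) = -678232*(11236 + 53/4) = -678232*44997/4 = -7629601326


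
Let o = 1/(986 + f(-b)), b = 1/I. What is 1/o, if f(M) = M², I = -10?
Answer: 98601/100 ≈ 986.01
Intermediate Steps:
b = -⅒ (b = 1/(-10) = -⅒ ≈ -0.10000)
o = 100/98601 (o = 1/(986 + (-1*(-⅒))²) = 1/(986 + (⅒)²) = 1/(986 + 1/100) = 1/(98601/100) = 100/98601 ≈ 0.0010142)
1/o = 1/(100/98601) = 98601/100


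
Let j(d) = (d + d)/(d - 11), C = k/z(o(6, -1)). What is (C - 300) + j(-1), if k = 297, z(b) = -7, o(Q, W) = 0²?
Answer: -14375/42 ≈ -342.26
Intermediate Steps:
o(Q, W) = 0
C = -297/7 (C = 297/(-7) = 297*(-⅐) = -297/7 ≈ -42.429)
j(d) = 2*d/(-11 + d) (j(d) = (2*d)/(-11 + d) = 2*d/(-11 + d))
(C - 300) + j(-1) = (-297/7 - 300) + 2*(-1)/(-11 - 1) = -2397/7 + 2*(-1)/(-12) = -2397/7 + 2*(-1)*(-1/12) = -2397/7 + ⅙ = -14375/42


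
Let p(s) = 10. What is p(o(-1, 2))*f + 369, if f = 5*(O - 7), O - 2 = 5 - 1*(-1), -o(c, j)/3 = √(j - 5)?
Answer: 419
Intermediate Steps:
o(c, j) = -3*√(-5 + j) (o(c, j) = -3*√(j - 5) = -3*√(-5 + j))
O = 8 (O = 2 + (5 - 1*(-1)) = 2 + (5 + 1) = 2 + 6 = 8)
f = 5 (f = 5*(8 - 7) = 5*1 = 5)
p(o(-1, 2))*f + 369 = 10*5 + 369 = 50 + 369 = 419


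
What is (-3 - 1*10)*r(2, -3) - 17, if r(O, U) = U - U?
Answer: -17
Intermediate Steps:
r(O, U) = 0
(-3 - 1*10)*r(2, -3) - 17 = (-3 - 1*10)*0 - 17 = (-3 - 10)*0 - 17 = -13*0 - 17 = 0 - 17 = -17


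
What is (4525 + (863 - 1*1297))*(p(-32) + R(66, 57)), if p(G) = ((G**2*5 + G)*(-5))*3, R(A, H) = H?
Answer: -311991933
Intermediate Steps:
p(G) = -75*G**2 - 15*G (p(G) = ((5*G**2 + G)*(-5))*3 = ((G + 5*G**2)*(-5))*3 = (-25*G**2 - 5*G)*3 = -75*G**2 - 15*G)
(4525 + (863 - 1*1297))*(p(-32) + R(66, 57)) = (4525 + (863 - 1*1297))*(-15*(-32)*(1 + 5*(-32)) + 57) = (4525 + (863 - 1297))*(-15*(-32)*(1 - 160) + 57) = (4525 - 434)*(-15*(-32)*(-159) + 57) = 4091*(-76320 + 57) = 4091*(-76263) = -311991933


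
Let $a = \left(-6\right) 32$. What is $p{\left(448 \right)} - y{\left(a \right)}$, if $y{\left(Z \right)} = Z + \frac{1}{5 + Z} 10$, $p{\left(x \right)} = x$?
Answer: $\frac{119690}{187} \approx 640.05$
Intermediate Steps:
$a = -192$
$y{\left(Z \right)} = Z + \frac{10}{5 + Z}$
$p{\left(448 \right)} - y{\left(a \right)} = 448 - \frac{10 + \left(-192\right)^{2} + 5 \left(-192\right)}{5 - 192} = 448 - \frac{10 + 36864 - 960}{-187} = 448 - \left(- \frac{1}{187}\right) 35914 = 448 - - \frac{35914}{187} = 448 + \frac{35914}{187} = \frac{119690}{187}$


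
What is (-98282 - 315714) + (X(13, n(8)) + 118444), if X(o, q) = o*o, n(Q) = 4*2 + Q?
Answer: -295383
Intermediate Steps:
n(Q) = 8 + Q
X(o, q) = o²
(-98282 - 315714) + (X(13, n(8)) + 118444) = (-98282 - 315714) + (13² + 118444) = -413996 + (169 + 118444) = -413996 + 118613 = -295383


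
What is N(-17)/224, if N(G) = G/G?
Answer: 1/224 ≈ 0.0044643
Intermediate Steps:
N(G) = 1
N(-17)/224 = 1/224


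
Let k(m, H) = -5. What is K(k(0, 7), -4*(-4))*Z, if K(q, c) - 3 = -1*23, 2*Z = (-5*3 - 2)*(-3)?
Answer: -510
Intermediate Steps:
Z = 51/2 (Z = ((-5*3 - 2)*(-3))/2 = ((-15 - 2)*(-3))/2 = (-17*(-3))/2 = (½)*51 = 51/2 ≈ 25.500)
K(q, c) = -20 (K(q, c) = 3 - 1*23 = 3 - 23 = -20)
K(k(0, 7), -4*(-4))*Z = -20*51/2 = -510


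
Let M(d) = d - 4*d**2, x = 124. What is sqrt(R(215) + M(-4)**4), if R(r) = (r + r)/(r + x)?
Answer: sqrt(2457169257066)/339 ≈ 4624.0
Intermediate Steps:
R(r) = 2*r/(124 + r) (R(r) = (r + r)/(r + 124) = (2*r)/(124 + r) = 2*r/(124 + r))
sqrt(R(215) + M(-4)**4) = sqrt(2*215/(124 + 215) + (-4*(1 - 4*(-4)))**4) = sqrt(2*215/339 + (-4*(1 + 16))**4) = sqrt(2*215*(1/339) + (-4*17)**4) = sqrt(430/339 + (-68)**4) = sqrt(430/339 + 21381376) = sqrt(7248286894/339) = sqrt(2457169257066)/339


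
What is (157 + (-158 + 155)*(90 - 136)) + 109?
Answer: 404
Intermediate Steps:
(157 + (-158 + 155)*(90 - 136)) + 109 = (157 - 3*(-46)) + 109 = (157 + 138) + 109 = 295 + 109 = 404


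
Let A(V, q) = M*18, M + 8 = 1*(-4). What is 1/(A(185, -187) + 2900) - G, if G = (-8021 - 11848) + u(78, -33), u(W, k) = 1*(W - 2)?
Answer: 53124413/2684 ≈ 19793.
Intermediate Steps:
M = -12 (M = -8 + 1*(-4) = -8 - 4 = -12)
A(V, q) = -216 (A(V, q) = -12*18 = -216)
u(W, k) = -2 + W (u(W, k) = 1*(-2 + W) = -2 + W)
G = -19793 (G = (-8021 - 11848) + (-2 + 78) = -19869 + 76 = -19793)
1/(A(185, -187) + 2900) - G = 1/(-216 + 2900) - 1*(-19793) = 1/2684 + 19793 = 53124413/2684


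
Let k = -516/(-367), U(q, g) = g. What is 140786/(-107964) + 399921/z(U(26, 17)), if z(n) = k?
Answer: 1320492696181/4642452 ≈ 2.8444e+5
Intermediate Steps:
k = 516/367 (k = -516*(-1/367) = 516/367 ≈ 1.4060)
z(n) = 516/367
140786/(-107964) + 399921/z(U(26, 17)) = 140786/(-107964) + 399921/(516/367) = 140786*(-1/107964) + 399921*(367/516) = -70393/53982 + 48923669/172 = 1320492696181/4642452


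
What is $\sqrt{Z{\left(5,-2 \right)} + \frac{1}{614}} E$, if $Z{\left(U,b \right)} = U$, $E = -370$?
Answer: $- \frac{185 \sqrt{1885594}}{307} \approx -827.48$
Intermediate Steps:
$\sqrt{Z{\left(5,-2 \right)} + \frac{1}{614}} E = \sqrt{5 + \frac{1}{614}} \left(-370\right) = \sqrt{\frac{3071}{614}} \left(-370\right) = \frac{\sqrt{1885594}}{614} \left(-370\right) = - \frac{185 \sqrt{1885594}}{307}$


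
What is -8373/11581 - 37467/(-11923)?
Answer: 334074048/138080263 ≈ 2.4194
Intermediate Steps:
-8373/11581 - 37467/(-11923) = -8373*1/11581 - 37467*(-1/11923) = -8373/11581 + 37467/11923 = 334074048/138080263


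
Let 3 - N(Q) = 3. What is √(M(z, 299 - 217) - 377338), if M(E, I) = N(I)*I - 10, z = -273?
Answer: 2*I*√94337 ≈ 614.29*I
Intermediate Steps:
N(Q) = 0 (N(Q) = 3 - 1*3 = 3 - 3 = 0)
M(E, I) = -10 (M(E, I) = 0*I - 10 = 0 - 10 = -10)
√(M(z, 299 - 217) - 377338) = √(-10 - 377338) = √(-377348) = 2*I*√94337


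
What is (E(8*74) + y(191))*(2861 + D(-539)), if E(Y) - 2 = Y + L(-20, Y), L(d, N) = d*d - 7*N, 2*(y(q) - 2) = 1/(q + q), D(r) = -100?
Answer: -6640401031/764 ≈ -8.6916e+6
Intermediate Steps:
y(q) = 2 + 1/(4*q) (y(q) = 2 + 1/(2*(q + q)) = 2 + 1/(2*((2*q))) = 2 + (1/(2*q))/2 = 2 + 1/(4*q))
L(d, N) = d² - 7*N
E(Y) = 402 - 6*Y (E(Y) = 2 + (Y + ((-20)² - 7*Y)) = 2 + (Y + (400 - 7*Y)) = 2 + (400 - 6*Y) = 402 - 6*Y)
(E(8*74) + y(191))*(2861 + D(-539)) = ((402 - 48*74) + (2 + (¼)/191))*(2861 - 100) = ((402 - 6*592) + (2 + (¼)*(1/191)))*2761 = ((402 - 3552) + (2 + 1/764))*2761 = (-3150 + 1529/764)*2761 = -2405071/764*2761 = -6640401031/764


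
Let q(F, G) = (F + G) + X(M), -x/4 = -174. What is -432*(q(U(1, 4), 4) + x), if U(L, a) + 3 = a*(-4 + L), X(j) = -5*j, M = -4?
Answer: -304560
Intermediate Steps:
x = 696 (x = -4*(-174) = 696)
U(L, a) = -3 + a*(-4 + L)
q(F, G) = 20 + F + G (q(F, G) = (F + G) - 5*(-4) = (F + G) + 20 = 20 + F + G)
-432*(q(U(1, 4), 4) + x) = -432*((20 + (-3 - 4*4 + 1*4) + 4) + 696) = -432*((20 + (-3 - 16 + 4) + 4) + 696) = -432*((20 - 15 + 4) + 696) = -432*(9 + 696) = -432*705 = -304560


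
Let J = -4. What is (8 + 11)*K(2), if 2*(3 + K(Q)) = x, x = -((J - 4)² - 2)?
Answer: -646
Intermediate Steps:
x = -62 (x = -((-4 - 4)² - 2) = -((-8)² - 2) = -(64 - 2) = -1*62 = -62)
K(Q) = -34 (K(Q) = -3 + (½)*(-62) = -3 - 31 = -34)
(8 + 11)*K(2) = (8 + 11)*(-34) = 19*(-34) = -646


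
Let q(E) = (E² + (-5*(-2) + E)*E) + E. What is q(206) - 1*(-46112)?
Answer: 133250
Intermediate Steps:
q(E) = E + E² + E*(10 + E) (q(E) = (E² + (10 + E)*E) + E = (E² + E*(10 + E)) + E = E + E² + E*(10 + E))
q(206) - 1*(-46112) = 206*(11 + 2*206) - 1*(-46112) = 206*(11 + 412) + 46112 = 206*423 + 46112 = 87138 + 46112 = 133250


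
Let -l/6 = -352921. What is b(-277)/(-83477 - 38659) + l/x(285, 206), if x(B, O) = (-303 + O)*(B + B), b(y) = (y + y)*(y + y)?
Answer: -11483147549/281370810 ≈ -40.811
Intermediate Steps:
b(y) = 4*y² (b(y) = (2*y)*(2*y) = 4*y²)
x(B, O) = 2*B*(-303 + O) (x(B, O) = (-303 + O)*(2*B) = 2*B*(-303 + O))
l = 2117526 (l = -6*(-352921) = 2117526)
b(-277)/(-83477 - 38659) + l/x(285, 206) = (4*(-277)²)/(-83477 - 38659) + 2117526/((2*285*(-303 + 206))) = (4*76729)/(-122136) + 2117526/((2*285*(-97))) = 306916*(-1/122136) + 2117526/(-55290) = -76729/30534 + 2117526*(-1/55290) = -76729/30534 - 352921/9215 = -11483147549/281370810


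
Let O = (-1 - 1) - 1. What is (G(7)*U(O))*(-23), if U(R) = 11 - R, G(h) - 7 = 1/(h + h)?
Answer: -2277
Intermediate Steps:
O = -3 (O = -2 - 1 = -3)
G(h) = 7 + 1/(2*h) (G(h) = 7 + 1/(h + h) = 7 + 1/(2*h))
(G(7)*U(O))*(-23) = ((7 + (½)/7)*(11 - 1*(-3)))*(-23) = ((7 + (½)*(⅐))*(11 + 3))*(-23) = ((7 + 1/14)*14)*(-23) = ((99/14)*14)*(-23) = 99*(-23) = -2277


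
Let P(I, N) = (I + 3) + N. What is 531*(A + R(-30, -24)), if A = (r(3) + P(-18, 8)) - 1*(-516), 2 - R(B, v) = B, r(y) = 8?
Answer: 291519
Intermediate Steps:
P(I, N) = 3 + I + N (P(I, N) = (3 + I) + N = 3 + I + N)
R(B, v) = 2 - B
A = 517 (A = (8 + (3 - 18 + 8)) - 1*(-516) = (8 - 7) + 516 = 1 + 516 = 517)
531*(A + R(-30, -24)) = 531*(517 + (2 - 1*(-30))) = 531*(517 + (2 + 30)) = 531*(517 + 32) = 531*549 = 291519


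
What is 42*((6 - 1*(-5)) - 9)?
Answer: 84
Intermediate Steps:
42*((6 - 1*(-5)) - 9) = 42*((6 + 5) - 9) = 42*(11 - 9) = 42*2 = 84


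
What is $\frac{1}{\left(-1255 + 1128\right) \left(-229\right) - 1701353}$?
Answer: $- \frac{1}{1672270} \approx -5.9799 \cdot 10^{-7}$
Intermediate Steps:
$\frac{1}{\left(-1255 + 1128\right) \left(-229\right) - 1701353} = \frac{1}{\left(-127\right) \left(-229\right) - 1701353} = \frac{1}{29083 - 1701353} = \frac{1}{-1672270} = - \frac{1}{1672270}$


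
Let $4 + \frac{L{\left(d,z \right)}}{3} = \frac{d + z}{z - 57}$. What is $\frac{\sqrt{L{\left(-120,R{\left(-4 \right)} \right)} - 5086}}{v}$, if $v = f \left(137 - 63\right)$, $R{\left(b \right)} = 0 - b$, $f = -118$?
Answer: $- \frac{i \sqrt{14301838}}{462796} \approx - 0.0081716 i$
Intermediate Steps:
$R{\left(b \right)} = - b$
$L{\left(d,z \right)} = -12 + \frac{3 \left(d + z\right)}{-57 + z}$ ($L{\left(d,z \right)} = -12 + 3 \frac{d + z}{z - 57} = -12 + 3 \frac{d + z}{-57 + z} = -12 + \frac{3 \left(d + z\right)}{-57 + z}$)
$v = -8732$ ($v = - 118 \left(137 - 63\right) = \left(-118\right) 74 = -8732$)
$\frac{\sqrt{L{\left(-120,R{\left(-4 \right)} \right)} - 5086}}{v} = \frac{\sqrt{\frac{3 \left(228 - 120 - 3 \left(\left(-1\right) \left(-4\right)\right)\right)}{-57 - -4} - 5086}}{-8732} = \sqrt{\frac{3 \left(228 - 120 - 12\right)}{-57 + 4} - 5086} \left(- \frac{1}{8732}\right) = \sqrt{\frac{3 \left(228 - 120 - 12\right)}{-53} - 5086} \left(- \frac{1}{8732}\right) = \sqrt{3 \left(- \frac{1}{53}\right) 96 - 5086} \left(- \frac{1}{8732}\right) = \sqrt{- \frac{288}{53} - 5086} \left(- \frac{1}{8732}\right) = \sqrt{- \frac{269846}{53}} \left(- \frac{1}{8732}\right) = \frac{i \sqrt{14301838}}{53} \left(- \frac{1}{8732}\right) = - \frac{i \sqrt{14301838}}{462796}$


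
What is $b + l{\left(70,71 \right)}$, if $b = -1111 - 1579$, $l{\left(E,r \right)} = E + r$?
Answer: $-2549$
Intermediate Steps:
$b = -2690$ ($b = -1111 - 1579 = -2690$)
$b + l{\left(70,71 \right)} = -2690 + \left(70 + 71\right) = -2690 + 141 = -2549$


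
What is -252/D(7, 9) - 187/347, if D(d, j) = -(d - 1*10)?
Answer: -29335/347 ≈ -84.539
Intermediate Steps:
D(d, j) = 10 - d (D(d, j) = -(d - 10) = -(-10 + d) = 10 - d)
-252/D(7, 9) - 187/347 = -252/(10 - 1*7) - 187/347 = -252/(10 - 7) - 187*1/347 = -252/3 - 187/347 = -252*⅓ - 187/347 = -84 - 187/347 = -29335/347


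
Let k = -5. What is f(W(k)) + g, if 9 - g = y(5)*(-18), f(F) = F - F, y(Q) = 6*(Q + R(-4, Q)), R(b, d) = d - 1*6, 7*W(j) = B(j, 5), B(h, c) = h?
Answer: 441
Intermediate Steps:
W(j) = j/7
R(b, d) = -6 + d (R(b, d) = d - 6 = -6 + d)
y(Q) = -36 + 12*Q (y(Q) = 6*(Q + (-6 + Q)) = 6*(-6 + 2*Q) = -36 + 12*Q)
f(F) = 0
g = 441 (g = 9 - (-36 + 12*5)*(-18) = 9 - (-36 + 60)*(-18) = 9 - 24*(-18) = 9 - 1*(-432) = 9 + 432 = 441)
f(W(k)) + g = 0 + 441 = 441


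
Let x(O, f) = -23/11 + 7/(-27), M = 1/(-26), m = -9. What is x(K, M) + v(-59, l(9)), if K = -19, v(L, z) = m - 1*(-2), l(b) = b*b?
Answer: -2777/297 ≈ -9.3502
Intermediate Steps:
l(b) = b²
v(L, z) = -7 (v(L, z) = -9 - 1*(-2) = -9 + 2 = -7)
M = -1/26 ≈ -0.038462
x(O, f) = -698/297 (x(O, f) = -23*1/11 + 7*(-1/27) = -23/11 - 7/27 = -698/297)
x(K, M) + v(-59, l(9)) = -698/297 - 7 = -2777/297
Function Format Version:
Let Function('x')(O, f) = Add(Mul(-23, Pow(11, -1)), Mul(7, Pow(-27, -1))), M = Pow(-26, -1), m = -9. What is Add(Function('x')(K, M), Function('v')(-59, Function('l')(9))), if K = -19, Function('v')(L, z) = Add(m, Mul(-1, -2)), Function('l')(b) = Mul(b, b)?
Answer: Rational(-2777, 297) ≈ -9.3502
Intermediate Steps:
Function('l')(b) = Pow(b, 2)
Function('v')(L, z) = -7 (Function('v')(L, z) = Add(-9, Mul(-1, -2)) = Add(-9, 2) = -7)
M = Rational(-1, 26) ≈ -0.038462
Function('x')(O, f) = Rational(-698, 297) (Function('x')(O, f) = Add(Mul(-23, Rational(1, 11)), Mul(7, Rational(-1, 27))) = Add(Rational(-23, 11), Rational(-7, 27)) = Rational(-698, 297))
Add(Function('x')(K, M), Function('v')(-59, Function('l')(9))) = Add(Rational(-698, 297), -7) = Rational(-2777, 297)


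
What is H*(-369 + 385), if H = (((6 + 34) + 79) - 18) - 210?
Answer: -1744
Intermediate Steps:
H = -109 (H = ((40 + 79) - 18) - 210 = (119 - 18) - 210 = 101 - 210 = -109)
H*(-369 + 385) = -109*(-369 + 385) = -109*16 = -1744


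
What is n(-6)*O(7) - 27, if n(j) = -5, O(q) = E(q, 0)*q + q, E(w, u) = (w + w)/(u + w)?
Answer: -132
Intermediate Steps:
E(w, u) = 2*w/(u + w) (E(w, u) = (2*w)/(u + w) = 2*w/(u + w))
O(q) = 3*q (O(q) = (2*q/(0 + q))*q + q = (2*q/q)*q + q = 2*q + q = 3*q)
n(-6)*O(7) - 27 = -15*7 - 27 = -5*21 - 27 = -105 - 27 = -132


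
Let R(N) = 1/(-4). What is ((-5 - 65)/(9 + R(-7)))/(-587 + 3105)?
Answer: -4/1259 ≈ -0.0031771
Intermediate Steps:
R(N) = -1/4
((-5 - 65)/(9 + R(-7)))/(-587 + 3105) = ((-5 - 65)/(9 - 1/4))/(-587 + 3105) = (-70/35/4)/2518 = (-70*4/35)/2518 = (1/2518)*(-8) = -4/1259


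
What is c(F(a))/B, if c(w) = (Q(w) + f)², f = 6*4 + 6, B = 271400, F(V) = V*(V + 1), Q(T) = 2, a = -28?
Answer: 128/33925 ≈ 0.0037730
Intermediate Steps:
F(V) = V*(1 + V)
f = 30 (f = 24 + 6 = 30)
c(w) = 1024 (c(w) = (2 + 30)² = 32² = 1024)
c(F(a))/B = 1024/271400 = 1024*(1/271400) = 128/33925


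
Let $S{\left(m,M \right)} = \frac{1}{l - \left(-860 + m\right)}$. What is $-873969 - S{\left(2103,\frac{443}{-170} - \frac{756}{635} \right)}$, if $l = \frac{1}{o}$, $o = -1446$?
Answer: $- \frac{1570853525805}{1797379} \approx -8.7397 \cdot 10^{5}$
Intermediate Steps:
$l = - \frac{1}{1446}$ ($l = \frac{1}{-1446} = - \frac{1}{1446} \approx -0.00069156$)
$S{\left(m,M \right)} = \frac{1}{\frac{1243559}{1446} - m}$ ($S{\left(m,M \right)} = \frac{1}{- \frac{1}{1446} - \left(-860 + m\right)} = \frac{1}{\frac{1243559}{1446} - m}$)
$-873969 - S{\left(2103,\frac{443}{-170} - \frac{756}{635} \right)} = -873969 - \frac{1446}{1243559 - 3040938} = -873969 - \frac{1446}{-1797379} = -873969 - 1446 \left(- \frac{1}{1797379}\right) = -873969 - - \frac{1446}{1797379} = -873969 + \frac{1446}{1797379} = - \frac{1570853525805}{1797379}$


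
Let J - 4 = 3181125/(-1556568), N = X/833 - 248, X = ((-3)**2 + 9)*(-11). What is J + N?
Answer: -106444545575/432207048 ≈ -246.28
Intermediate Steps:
X = -198 (X = (9 + 9)*(-11) = 18*(-11) = -198)
N = -206782/833 (N = -198/833 - 248 = -206782/833 ≈ -248.24)
J = 1015049/518856 (J = 4 + 3181125/(-1556568) = 4 + 3181125*(-1/1556568) = 4 - 1060375/518856 = 1015049/518856 ≈ 1.9563)
J + N = 1015049/518856 - 206782/833 = -106444545575/432207048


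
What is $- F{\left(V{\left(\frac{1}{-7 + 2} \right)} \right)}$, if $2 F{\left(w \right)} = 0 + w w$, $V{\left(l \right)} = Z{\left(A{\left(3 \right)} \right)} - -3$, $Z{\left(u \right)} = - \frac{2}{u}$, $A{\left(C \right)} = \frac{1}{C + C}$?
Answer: $- \frac{81}{2} \approx -40.5$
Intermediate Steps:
$A{\left(C \right)} = \frac{1}{2 C}$
$V{\left(l \right)} = -9$ ($V{\left(l \right)} = - \frac{2}{\frac{1}{2} \cdot \frac{1}{3}} - -3 = - \frac{2}{\frac{1}{2} \cdot \frac{1}{3}} + 3 = - 2 \frac{1}{\frac{1}{6}} + 3 = \left(-2\right) 6 + 3 = -12 + 3 = -9$)
$F{\left(w \right)} = \frac{w^{2}}{2}$ ($F{\left(w \right)} = \frac{0 + w w}{2} = \frac{0 + w^{2}}{2} = \frac{w^{2}}{2}$)
$- F{\left(V{\left(\frac{1}{-7 + 2} \right)} \right)} = - \frac{\left(-9\right)^{2}}{2} = - \frac{81}{2}$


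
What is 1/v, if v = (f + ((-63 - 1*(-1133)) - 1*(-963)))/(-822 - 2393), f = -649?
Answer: -3215/1384 ≈ -2.3230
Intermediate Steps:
v = -1384/3215 (v = (-649 + ((-63 - 1*(-1133)) - 1*(-963)))/(-822 - 2393) = (-649 + ((-63 + 1133) + 963))/(-3215) = (-649 + (1070 + 963))*(-1/3215) = (-649 + 2033)*(-1/3215) = 1384*(-1/3215) = -1384/3215 ≈ -0.43048)
1/v = 1/(-1384/3215) = -3215/1384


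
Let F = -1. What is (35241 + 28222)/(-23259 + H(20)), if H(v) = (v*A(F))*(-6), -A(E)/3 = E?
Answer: -63463/23619 ≈ -2.6869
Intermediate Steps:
A(E) = -3*E
H(v) = -18*v (H(v) = (v*(-3*(-1)))*(-6) = (v*3)*(-6) = (3*v)*(-6) = -18*v)
(35241 + 28222)/(-23259 + H(20)) = (35241 + 28222)/(-23259 - 18*20) = 63463/(-23259 - 360) = 63463/(-23619) = 63463*(-1/23619) = -63463/23619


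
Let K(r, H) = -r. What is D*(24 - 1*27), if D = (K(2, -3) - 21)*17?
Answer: 1173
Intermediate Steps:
D = -391 (D = (-1*2 - 21)*17 = (-2 - 21)*17 = -23*17 = -391)
D*(24 - 1*27) = -391*(24 - 1*27) = -391*(24 - 27) = -391*(-3) = 1173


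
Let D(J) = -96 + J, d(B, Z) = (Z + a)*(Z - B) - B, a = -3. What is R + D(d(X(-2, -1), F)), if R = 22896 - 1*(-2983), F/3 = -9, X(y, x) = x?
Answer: 26564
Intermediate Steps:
F = -27 (F = 3*(-9) = -27)
d(B, Z) = -B + (-3 + Z)*(Z - B) (d(B, Z) = (Z - 3)*(Z - B) - B = (-3 + Z)*(Z - B) - B = -B + (-3 + Z)*(Z - B))
R = 25879 (R = 22896 + 2983 = 25879)
R + D(d(X(-2, -1), F)) = 25879 + (-96 + ((-27)² - 3*(-27) + 2*(-1) - 1*(-1)*(-27))) = 25879 + (-96 + (729 + 81 - 2 - 27)) = 25879 + (-96 + 781) = 25879 + 685 = 26564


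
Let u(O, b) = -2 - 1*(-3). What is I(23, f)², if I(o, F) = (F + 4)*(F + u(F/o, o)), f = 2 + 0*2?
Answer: 324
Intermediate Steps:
u(O, b) = 1 (u(O, b) = -2 + 3 = 1)
f = 2 (f = 2 + 0 = 2)
I(o, F) = (1 + F)*(4 + F) (I(o, F) = (F + 4)*(F + 1) = (4 + F)*(1 + F) = (1 + F)*(4 + F))
I(23, f)² = (4 + 2² + 5*2)² = (4 + 4 + 10)² = 18² = 324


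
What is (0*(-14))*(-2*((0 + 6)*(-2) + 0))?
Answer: 0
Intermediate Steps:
(0*(-14))*(-2*((0 + 6)*(-2) + 0)) = 0*(-2*(6*(-2) + 0)) = 0*(-2*(-12 + 0)) = 0*(-2*(-12)) = 0*24 = 0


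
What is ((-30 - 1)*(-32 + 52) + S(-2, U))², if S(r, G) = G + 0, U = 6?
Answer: 376996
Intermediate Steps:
S(r, G) = G
((-30 - 1)*(-32 + 52) + S(-2, U))² = ((-30 - 1)*(-32 + 52) + 6)² = (-31*20 + 6)² = (-620 + 6)² = (-614)² = 376996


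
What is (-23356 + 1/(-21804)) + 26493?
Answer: 68399147/21804 ≈ 3137.0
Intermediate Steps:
(-23356 + 1/(-21804)) + 26493 = (-23356 - 1/21804) + 26493 = -509254225/21804 + 26493 = 68399147/21804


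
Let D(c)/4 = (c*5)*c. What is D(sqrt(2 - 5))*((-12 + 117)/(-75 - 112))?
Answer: 6300/187 ≈ 33.690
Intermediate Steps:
D(c) = 20*c**2 (D(c) = 4*((c*5)*c) = 4*((5*c)*c) = 4*(5*c**2) = 20*c**2)
D(sqrt(2 - 5))*((-12 + 117)/(-75 - 112)) = (20*(sqrt(2 - 5))**2)*((-12 + 117)/(-75 - 112)) = (20*(sqrt(-3))**2)*(105/(-187)) = (20*(I*sqrt(3))**2)*(105*(-1/187)) = (20*(-3))*(-105/187) = -60*(-105/187) = 6300/187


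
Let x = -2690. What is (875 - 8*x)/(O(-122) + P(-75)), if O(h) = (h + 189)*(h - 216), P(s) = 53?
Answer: -7465/7531 ≈ -0.99124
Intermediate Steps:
O(h) = (-216 + h)*(189 + h) (O(h) = (189 + h)*(-216 + h) = (-216 + h)*(189 + h))
(875 - 8*x)/(O(-122) + P(-75)) = (875 - 8*(-2690))/((-40824 + (-122)**2 - 27*(-122)) + 53) = (875 + 21520)/((-40824 + 14884 + 3294) + 53) = 22395/(-22646 + 53) = 22395/(-22593) = 22395*(-1/22593) = -7465/7531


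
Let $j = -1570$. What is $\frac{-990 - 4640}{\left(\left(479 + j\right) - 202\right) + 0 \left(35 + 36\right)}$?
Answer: $\frac{5630}{1293} \approx 4.3542$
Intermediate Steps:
$\frac{-990 - 4640}{\left(\left(479 + j\right) - 202\right) + 0 \left(35 + 36\right)} = \frac{-990 - 4640}{\left(\left(479 - 1570\right) - 202\right) + 0 \left(35 + 36\right)} = - \frac{5630}{\left(-1091 - 202\right) + 0 \cdot 71} = - \frac{5630}{-1293 + 0} = - \frac{5630}{-1293} = \left(-5630\right) \left(- \frac{1}{1293}\right) = \frac{5630}{1293}$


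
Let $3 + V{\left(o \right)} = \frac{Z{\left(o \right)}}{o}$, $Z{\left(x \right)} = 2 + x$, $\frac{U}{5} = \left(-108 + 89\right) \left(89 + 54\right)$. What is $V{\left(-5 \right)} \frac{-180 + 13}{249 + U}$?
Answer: $- \frac{501}{16670} \approx -0.030054$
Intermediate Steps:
$U = -13585$ ($U = 5 \left(-108 + 89\right) \left(89 + 54\right) = 5 \left(\left(-19\right) 143\right) = 5 \left(-2717\right) = -13585$)
$V{\left(o \right)} = -3 + \frac{2 + o}{o}$
$V{\left(-5 \right)} \frac{-180 + 13}{249 + U} = \left(-2 + \frac{2}{-5}\right) \frac{-180 + 13}{249 - 13585} = \left(-2 + 2 \left(- \frac{1}{5}\right)\right) \left(- \frac{167}{-13336}\right) = \left(-2 - \frac{2}{5}\right) \left(\left(-167\right) \left(- \frac{1}{13336}\right)\right) = \left(- \frac{12}{5}\right) \frac{167}{13336} = - \frac{501}{16670}$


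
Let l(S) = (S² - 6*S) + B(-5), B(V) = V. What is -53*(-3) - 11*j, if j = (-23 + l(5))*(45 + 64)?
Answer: 39726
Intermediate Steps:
l(S) = -5 + S² - 6*S (l(S) = (S² - 6*S) - 5 = -5 + S² - 6*S)
j = -3597 (j = (-23 + (-5 + 5² - 6*5))*(45 + 64) = (-23 + (-5 + 25 - 30))*109 = (-23 - 10)*109 = -33*109 = -3597)
-53*(-3) - 11*j = -53*(-3) - 11*(-3597) = 159 + 39567 = 39726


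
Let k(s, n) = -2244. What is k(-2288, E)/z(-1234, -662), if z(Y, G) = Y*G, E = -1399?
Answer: -561/204227 ≈ -0.0027469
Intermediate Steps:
z(Y, G) = G*Y
k(-2288, E)/z(-1234, -662) = -2244/((-662*(-1234))) = -2244/816908 = -2244*1/816908 = -561/204227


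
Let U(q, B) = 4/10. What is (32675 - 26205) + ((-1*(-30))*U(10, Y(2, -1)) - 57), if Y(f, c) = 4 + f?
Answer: 6425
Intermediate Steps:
U(q, B) = ⅖ (U(q, B) = 4*(⅒) = ⅖)
(32675 - 26205) + ((-1*(-30))*U(10, Y(2, -1)) - 57) = (32675 - 26205) + (-1*(-30)*(⅖) - 57) = 6470 + (30*(⅖) - 57) = 6470 + (12 - 57) = 6470 - 45 = 6425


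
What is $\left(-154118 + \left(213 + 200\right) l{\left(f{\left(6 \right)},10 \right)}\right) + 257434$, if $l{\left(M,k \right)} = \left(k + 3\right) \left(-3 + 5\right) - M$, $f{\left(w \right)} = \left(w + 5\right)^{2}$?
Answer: $64081$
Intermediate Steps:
$f{\left(w \right)} = \left(5 + w\right)^{2}$
$l{\left(M,k \right)} = 6 - M + 2 k$ ($l{\left(M,k \right)} = \left(3 + k\right) 2 - M = \left(6 + 2 k\right) - M = 6 - M + 2 k$)
$\left(-154118 + \left(213 + 200\right) l{\left(f{\left(6 \right)},10 \right)}\right) + 257434 = \left(-154118 + \left(213 + 200\right) \left(6 - \left(5 + 6\right)^{2} + 2 \cdot 10\right)\right) + 257434 = \left(-154118 + 413 \left(6 - 11^{2} + 20\right)\right) + 257434 = \left(-154118 + 413 \left(6 - 121 + 20\right)\right) + 257434 = \left(-154118 + 413 \left(-95\right)\right) + 257434 = \left(-154118 - 39235\right) + 257434 = -193353 + 257434 = 64081$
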